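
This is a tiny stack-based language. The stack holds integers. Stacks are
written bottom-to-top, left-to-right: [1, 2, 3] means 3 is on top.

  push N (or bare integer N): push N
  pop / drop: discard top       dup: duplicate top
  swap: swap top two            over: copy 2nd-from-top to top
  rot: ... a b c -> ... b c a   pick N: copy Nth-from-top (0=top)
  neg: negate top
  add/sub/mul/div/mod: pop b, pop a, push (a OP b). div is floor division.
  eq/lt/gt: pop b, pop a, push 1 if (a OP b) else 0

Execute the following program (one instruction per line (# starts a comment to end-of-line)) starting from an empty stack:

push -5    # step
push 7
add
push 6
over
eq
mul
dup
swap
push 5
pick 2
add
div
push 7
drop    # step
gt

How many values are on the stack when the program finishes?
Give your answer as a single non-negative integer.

Answer: 1

Derivation:
After 'push -5': stack = [-5] (depth 1)
After 'push 7': stack = [-5, 7] (depth 2)
After 'add': stack = [2] (depth 1)
After 'push 6': stack = [2, 6] (depth 2)
After 'over': stack = [2, 6, 2] (depth 3)
After 'eq': stack = [2, 0] (depth 2)
After 'mul': stack = [0] (depth 1)
After 'dup': stack = [0, 0] (depth 2)
After 'swap': stack = [0, 0] (depth 2)
After 'push 5': stack = [0, 0, 5] (depth 3)
After 'pick 2': stack = [0, 0, 5, 0] (depth 4)
After 'add': stack = [0, 0, 5] (depth 3)
After 'div': stack = [0, 0] (depth 2)
After 'push 7': stack = [0, 0, 7] (depth 3)
After 'drop': stack = [0, 0] (depth 2)
After 'gt': stack = [0] (depth 1)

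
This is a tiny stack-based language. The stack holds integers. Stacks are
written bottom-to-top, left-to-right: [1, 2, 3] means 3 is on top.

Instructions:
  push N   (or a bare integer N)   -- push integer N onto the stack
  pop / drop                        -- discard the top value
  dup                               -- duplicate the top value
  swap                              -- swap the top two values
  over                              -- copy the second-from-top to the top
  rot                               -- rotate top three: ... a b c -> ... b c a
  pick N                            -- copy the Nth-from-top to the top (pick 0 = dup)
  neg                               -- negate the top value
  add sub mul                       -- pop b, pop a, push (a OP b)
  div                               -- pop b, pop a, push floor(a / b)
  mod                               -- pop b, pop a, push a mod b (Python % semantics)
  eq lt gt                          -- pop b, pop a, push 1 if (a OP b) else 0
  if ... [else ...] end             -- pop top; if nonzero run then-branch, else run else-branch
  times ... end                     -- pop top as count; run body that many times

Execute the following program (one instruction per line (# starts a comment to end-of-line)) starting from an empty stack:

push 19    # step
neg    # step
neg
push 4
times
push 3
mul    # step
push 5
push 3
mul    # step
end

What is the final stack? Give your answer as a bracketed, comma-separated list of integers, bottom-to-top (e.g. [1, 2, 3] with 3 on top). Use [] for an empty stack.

Answer: [57, 45, 45, 45, 15]

Derivation:
After 'push 19': [19]
After 'neg': [-19]
After 'neg': [19]
After 'push 4': [19, 4]
After 'times': [19]
After 'push 3': [19, 3]
After 'mul': [57]
After 'push 5': [57, 5]
After 'push 3': [57, 5, 3]
After 'mul': [57, 15]
After 'push 3': [57, 15, 3]
After 'mul': [57, 45]
After 'push 5': [57, 45, 5]
After 'push 3': [57, 45, 5, 3]
After 'mul': [57, 45, 15]
After 'push 3': [57, 45, 15, 3]
After 'mul': [57, 45, 45]
After 'push 5': [57, 45, 45, 5]
After 'push 3': [57, 45, 45, 5, 3]
After 'mul': [57, 45, 45, 15]
After 'push 3': [57, 45, 45, 15, 3]
After 'mul': [57, 45, 45, 45]
After 'push 5': [57, 45, 45, 45, 5]
After 'push 3': [57, 45, 45, 45, 5, 3]
After 'mul': [57, 45, 45, 45, 15]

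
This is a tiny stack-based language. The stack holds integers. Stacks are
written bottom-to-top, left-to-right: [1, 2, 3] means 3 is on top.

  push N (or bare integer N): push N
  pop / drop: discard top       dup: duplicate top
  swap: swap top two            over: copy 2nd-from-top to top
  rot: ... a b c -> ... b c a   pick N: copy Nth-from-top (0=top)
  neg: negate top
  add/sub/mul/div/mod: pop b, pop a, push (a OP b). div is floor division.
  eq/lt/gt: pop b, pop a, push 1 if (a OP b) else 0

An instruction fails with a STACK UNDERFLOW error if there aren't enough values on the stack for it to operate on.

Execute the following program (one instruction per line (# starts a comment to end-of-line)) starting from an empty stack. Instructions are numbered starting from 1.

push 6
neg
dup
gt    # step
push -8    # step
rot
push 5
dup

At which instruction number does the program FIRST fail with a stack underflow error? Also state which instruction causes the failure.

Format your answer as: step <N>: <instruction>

Step 1 ('push 6'): stack = [6], depth = 1
Step 2 ('neg'): stack = [-6], depth = 1
Step 3 ('dup'): stack = [-6, -6], depth = 2
Step 4 ('gt'): stack = [0], depth = 1
Step 5 ('push -8'): stack = [0, -8], depth = 2
Step 6 ('rot'): needs 3 value(s) but depth is 2 — STACK UNDERFLOW

Answer: step 6: rot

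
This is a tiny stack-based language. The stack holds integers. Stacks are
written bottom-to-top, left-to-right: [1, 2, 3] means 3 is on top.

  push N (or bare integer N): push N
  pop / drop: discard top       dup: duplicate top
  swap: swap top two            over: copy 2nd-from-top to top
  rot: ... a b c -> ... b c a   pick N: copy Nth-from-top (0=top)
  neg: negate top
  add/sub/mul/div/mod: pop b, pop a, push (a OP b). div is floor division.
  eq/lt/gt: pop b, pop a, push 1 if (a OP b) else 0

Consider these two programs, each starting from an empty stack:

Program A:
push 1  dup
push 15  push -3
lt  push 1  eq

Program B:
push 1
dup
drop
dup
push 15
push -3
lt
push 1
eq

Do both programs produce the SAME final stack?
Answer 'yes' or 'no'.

Answer: yes

Derivation:
Program A trace:
  After 'push 1': [1]
  After 'dup': [1, 1]
  After 'push 15': [1, 1, 15]
  After 'push -3': [1, 1, 15, -3]
  After 'lt': [1, 1, 0]
  After 'push 1': [1, 1, 0, 1]
  After 'eq': [1, 1, 0]
Program A final stack: [1, 1, 0]

Program B trace:
  After 'push 1': [1]
  After 'dup': [1, 1]
  After 'drop': [1]
  After 'dup': [1, 1]
  After 'push 15': [1, 1, 15]
  After 'push -3': [1, 1, 15, -3]
  After 'lt': [1, 1, 0]
  After 'push 1': [1, 1, 0, 1]
  After 'eq': [1, 1, 0]
Program B final stack: [1, 1, 0]
Same: yes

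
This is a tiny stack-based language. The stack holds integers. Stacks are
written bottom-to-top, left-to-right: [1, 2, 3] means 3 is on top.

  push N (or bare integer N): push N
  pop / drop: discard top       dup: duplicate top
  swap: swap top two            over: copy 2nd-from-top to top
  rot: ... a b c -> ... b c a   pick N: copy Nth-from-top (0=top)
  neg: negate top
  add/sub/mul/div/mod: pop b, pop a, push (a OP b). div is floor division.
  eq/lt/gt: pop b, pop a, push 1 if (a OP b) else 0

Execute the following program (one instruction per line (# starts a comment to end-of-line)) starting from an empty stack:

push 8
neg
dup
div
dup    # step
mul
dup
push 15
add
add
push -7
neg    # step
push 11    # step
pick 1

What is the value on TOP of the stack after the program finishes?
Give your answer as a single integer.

Answer: 7

Derivation:
After 'push 8': [8]
After 'neg': [-8]
After 'dup': [-8, -8]
After 'div': [1]
After 'dup': [1, 1]
After 'mul': [1]
After 'dup': [1, 1]
After 'push 15': [1, 1, 15]
After 'add': [1, 16]
After 'add': [17]
After 'push -7': [17, -7]
After 'neg': [17, 7]
After 'push 11': [17, 7, 11]
After 'pick 1': [17, 7, 11, 7]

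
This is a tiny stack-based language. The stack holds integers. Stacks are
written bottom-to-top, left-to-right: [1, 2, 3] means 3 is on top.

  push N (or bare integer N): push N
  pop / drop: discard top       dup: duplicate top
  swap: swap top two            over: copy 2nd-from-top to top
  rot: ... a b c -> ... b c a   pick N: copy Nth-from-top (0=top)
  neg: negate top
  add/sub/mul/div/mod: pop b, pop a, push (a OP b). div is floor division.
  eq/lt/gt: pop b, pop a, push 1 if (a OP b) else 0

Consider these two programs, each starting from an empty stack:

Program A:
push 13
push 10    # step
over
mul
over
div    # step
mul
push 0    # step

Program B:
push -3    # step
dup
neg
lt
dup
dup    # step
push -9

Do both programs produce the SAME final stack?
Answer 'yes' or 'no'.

Program A trace:
  After 'push 13': [13]
  After 'push 10': [13, 10]
  After 'over': [13, 10, 13]
  After 'mul': [13, 130]
  After 'over': [13, 130, 13]
  After 'div': [13, 10]
  After 'mul': [130]
  After 'push 0': [130, 0]
Program A final stack: [130, 0]

Program B trace:
  After 'push -3': [-3]
  After 'dup': [-3, -3]
  After 'neg': [-3, 3]
  After 'lt': [1]
  After 'dup': [1, 1]
  After 'dup': [1, 1, 1]
  After 'push -9': [1, 1, 1, -9]
Program B final stack: [1, 1, 1, -9]
Same: no

Answer: no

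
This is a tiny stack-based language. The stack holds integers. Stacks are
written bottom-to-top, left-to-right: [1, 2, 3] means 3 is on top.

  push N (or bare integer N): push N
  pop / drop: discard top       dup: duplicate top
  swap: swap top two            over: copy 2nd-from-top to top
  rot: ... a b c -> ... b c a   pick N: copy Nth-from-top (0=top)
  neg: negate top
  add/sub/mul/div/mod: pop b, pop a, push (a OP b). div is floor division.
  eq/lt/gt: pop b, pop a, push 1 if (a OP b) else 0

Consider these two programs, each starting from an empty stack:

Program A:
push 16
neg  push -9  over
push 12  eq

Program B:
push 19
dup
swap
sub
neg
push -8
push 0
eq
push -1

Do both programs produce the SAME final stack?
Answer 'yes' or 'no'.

Program A trace:
  After 'push 16': [16]
  After 'neg': [-16]
  After 'push -9': [-16, -9]
  After 'over': [-16, -9, -16]
  After 'push 12': [-16, -9, -16, 12]
  After 'eq': [-16, -9, 0]
Program A final stack: [-16, -9, 0]

Program B trace:
  After 'push 19': [19]
  After 'dup': [19, 19]
  After 'swap': [19, 19]
  After 'sub': [0]
  After 'neg': [0]
  After 'push -8': [0, -8]
  After 'push 0': [0, -8, 0]
  After 'eq': [0, 0]
  After 'push -1': [0, 0, -1]
Program B final stack: [0, 0, -1]
Same: no

Answer: no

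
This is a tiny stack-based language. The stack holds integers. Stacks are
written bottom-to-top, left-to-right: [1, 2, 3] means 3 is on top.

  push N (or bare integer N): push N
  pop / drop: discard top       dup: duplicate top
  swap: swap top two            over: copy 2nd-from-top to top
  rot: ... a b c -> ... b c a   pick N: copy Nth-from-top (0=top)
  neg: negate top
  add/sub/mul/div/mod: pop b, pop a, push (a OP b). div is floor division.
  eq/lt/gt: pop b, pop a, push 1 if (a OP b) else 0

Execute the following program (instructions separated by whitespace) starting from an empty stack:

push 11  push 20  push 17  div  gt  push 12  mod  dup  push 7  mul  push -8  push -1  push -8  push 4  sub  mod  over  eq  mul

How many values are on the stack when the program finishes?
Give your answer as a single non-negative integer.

Answer: 3

Derivation:
After 'push 11': stack = [11] (depth 1)
After 'push 20': stack = [11, 20] (depth 2)
After 'push 17': stack = [11, 20, 17] (depth 3)
After 'div': stack = [11, 1] (depth 2)
After 'gt': stack = [1] (depth 1)
After 'push 12': stack = [1, 12] (depth 2)
After 'mod': stack = [1] (depth 1)
After 'dup': stack = [1, 1] (depth 2)
After 'push 7': stack = [1, 1, 7] (depth 3)
After 'mul': stack = [1, 7] (depth 2)
After 'push -8': stack = [1, 7, -8] (depth 3)
After 'push -1': stack = [1, 7, -8, -1] (depth 4)
After 'push -8': stack = [1, 7, -8, -1, -8] (depth 5)
After 'push 4': stack = [1, 7, -8, -1, -8, 4] (depth 6)
After 'sub': stack = [1, 7, -8, -1, -12] (depth 5)
After 'mod': stack = [1, 7, -8, -1] (depth 4)
After 'over': stack = [1, 7, -8, -1, -8] (depth 5)
After 'eq': stack = [1, 7, -8, 0] (depth 4)
After 'mul': stack = [1, 7, 0] (depth 3)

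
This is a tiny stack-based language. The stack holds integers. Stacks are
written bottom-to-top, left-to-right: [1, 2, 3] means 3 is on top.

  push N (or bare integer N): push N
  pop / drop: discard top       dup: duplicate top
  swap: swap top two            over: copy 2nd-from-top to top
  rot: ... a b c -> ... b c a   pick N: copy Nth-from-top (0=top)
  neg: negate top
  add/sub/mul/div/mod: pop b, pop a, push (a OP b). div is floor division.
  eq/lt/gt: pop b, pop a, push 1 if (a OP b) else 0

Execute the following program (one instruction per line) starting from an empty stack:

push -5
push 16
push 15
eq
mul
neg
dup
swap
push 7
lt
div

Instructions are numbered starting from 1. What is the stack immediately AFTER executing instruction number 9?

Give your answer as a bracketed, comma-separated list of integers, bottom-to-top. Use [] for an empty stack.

Answer: [0, 0, 7]

Derivation:
Step 1 ('push -5'): [-5]
Step 2 ('push 16'): [-5, 16]
Step 3 ('push 15'): [-5, 16, 15]
Step 4 ('eq'): [-5, 0]
Step 5 ('mul'): [0]
Step 6 ('neg'): [0]
Step 7 ('dup'): [0, 0]
Step 8 ('swap'): [0, 0]
Step 9 ('push 7'): [0, 0, 7]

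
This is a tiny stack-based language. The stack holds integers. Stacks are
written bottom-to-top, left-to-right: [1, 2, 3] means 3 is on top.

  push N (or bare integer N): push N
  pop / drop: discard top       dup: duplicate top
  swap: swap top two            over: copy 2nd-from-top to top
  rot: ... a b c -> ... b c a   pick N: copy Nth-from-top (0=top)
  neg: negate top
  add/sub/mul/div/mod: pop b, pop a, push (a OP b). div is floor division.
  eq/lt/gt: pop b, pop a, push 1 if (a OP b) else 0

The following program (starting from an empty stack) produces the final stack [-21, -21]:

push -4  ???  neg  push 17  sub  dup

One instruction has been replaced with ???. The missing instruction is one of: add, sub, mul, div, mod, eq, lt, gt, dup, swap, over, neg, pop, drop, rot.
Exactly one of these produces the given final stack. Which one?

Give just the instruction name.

Answer: neg

Derivation:
Stack before ???: [-4]
Stack after ???:  [4]
The instruction that transforms [-4] -> [4] is: neg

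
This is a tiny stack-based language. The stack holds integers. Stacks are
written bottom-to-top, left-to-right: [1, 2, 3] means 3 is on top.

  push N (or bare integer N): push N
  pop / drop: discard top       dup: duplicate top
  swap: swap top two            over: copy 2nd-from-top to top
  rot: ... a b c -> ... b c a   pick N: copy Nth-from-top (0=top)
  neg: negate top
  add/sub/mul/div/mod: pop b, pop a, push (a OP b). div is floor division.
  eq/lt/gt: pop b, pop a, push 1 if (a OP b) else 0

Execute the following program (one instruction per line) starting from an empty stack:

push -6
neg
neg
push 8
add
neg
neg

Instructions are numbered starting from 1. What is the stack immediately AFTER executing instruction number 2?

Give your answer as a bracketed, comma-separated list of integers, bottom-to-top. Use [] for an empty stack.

Step 1 ('push -6'): [-6]
Step 2 ('neg'): [6]

Answer: [6]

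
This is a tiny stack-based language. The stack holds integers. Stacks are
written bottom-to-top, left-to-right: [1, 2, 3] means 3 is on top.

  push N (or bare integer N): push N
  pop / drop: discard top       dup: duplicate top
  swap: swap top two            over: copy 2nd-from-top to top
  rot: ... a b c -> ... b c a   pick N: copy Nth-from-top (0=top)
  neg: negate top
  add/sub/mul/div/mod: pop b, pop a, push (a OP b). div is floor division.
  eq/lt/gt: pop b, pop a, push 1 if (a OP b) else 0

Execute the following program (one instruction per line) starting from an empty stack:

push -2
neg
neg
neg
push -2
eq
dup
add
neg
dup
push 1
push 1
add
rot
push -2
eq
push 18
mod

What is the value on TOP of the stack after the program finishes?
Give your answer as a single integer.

After 'push -2': [-2]
After 'neg': [2]
After 'neg': [-2]
After 'neg': [2]
After 'push -2': [2, -2]
After 'eq': [0]
After 'dup': [0, 0]
After 'add': [0]
After 'neg': [0]
After 'dup': [0, 0]
After 'push 1': [0, 0, 1]
After 'push 1': [0, 0, 1, 1]
After 'add': [0, 0, 2]
After 'rot': [0, 2, 0]
After 'push -2': [0, 2, 0, -2]
After 'eq': [0, 2, 0]
After 'push 18': [0, 2, 0, 18]
After 'mod': [0, 2, 0]

Answer: 0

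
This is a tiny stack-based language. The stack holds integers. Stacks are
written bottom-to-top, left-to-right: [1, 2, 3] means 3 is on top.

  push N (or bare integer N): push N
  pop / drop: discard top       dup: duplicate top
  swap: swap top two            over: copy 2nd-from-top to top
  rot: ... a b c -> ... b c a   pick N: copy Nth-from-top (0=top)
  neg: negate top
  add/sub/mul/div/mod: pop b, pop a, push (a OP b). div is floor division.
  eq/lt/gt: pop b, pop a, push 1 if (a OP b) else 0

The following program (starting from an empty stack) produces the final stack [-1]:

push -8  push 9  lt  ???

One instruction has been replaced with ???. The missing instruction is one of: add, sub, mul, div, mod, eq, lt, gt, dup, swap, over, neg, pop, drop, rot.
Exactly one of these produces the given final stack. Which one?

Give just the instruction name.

Answer: neg

Derivation:
Stack before ???: [1]
Stack after ???:  [-1]
The instruction that transforms [1] -> [-1] is: neg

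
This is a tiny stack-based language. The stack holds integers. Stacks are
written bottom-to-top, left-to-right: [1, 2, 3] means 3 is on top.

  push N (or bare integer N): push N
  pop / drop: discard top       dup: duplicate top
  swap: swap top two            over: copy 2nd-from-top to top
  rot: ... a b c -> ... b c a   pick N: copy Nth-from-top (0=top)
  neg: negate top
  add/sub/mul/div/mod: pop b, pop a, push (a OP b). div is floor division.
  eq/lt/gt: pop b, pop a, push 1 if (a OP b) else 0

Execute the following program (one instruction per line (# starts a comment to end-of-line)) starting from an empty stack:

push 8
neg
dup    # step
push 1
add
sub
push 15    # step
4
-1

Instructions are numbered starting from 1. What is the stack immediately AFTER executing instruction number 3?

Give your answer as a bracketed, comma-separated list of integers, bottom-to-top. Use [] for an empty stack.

Answer: [-8, -8]

Derivation:
Step 1 ('push 8'): [8]
Step 2 ('neg'): [-8]
Step 3 ('dup'): [-8, -8]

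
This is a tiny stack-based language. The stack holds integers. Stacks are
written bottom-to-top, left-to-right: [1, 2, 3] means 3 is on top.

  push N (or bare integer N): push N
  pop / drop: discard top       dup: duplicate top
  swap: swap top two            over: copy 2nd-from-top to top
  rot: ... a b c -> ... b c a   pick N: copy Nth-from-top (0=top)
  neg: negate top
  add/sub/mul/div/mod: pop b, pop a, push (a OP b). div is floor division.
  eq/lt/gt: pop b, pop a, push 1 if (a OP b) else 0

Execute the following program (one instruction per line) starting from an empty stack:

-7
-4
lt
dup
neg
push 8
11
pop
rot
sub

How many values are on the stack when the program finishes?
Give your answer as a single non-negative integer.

Answer: 2

Derivation:
After 'push -7': stack = [-7] (depth 1)
After 'push -4': stack = [-7, -4] (depth 2)
After 'lt': stack = [1] (depth 1)
After 'dup': stack = [1, 1] (depth 2)
After 'neg': stack = [1, -1] (depth 2)
After 'push 8': stack = [1, -1, 8] (depth 3)
After 'push 11': stack = [1, -1, 8, 11] (depth 4)
After 'pop': stack = [1, -1, 8] (depth 3)
After 'rot': stack = [-1, 8, 1] (depth 3)
After 'sub': stack = [-1, 7] (depth 2)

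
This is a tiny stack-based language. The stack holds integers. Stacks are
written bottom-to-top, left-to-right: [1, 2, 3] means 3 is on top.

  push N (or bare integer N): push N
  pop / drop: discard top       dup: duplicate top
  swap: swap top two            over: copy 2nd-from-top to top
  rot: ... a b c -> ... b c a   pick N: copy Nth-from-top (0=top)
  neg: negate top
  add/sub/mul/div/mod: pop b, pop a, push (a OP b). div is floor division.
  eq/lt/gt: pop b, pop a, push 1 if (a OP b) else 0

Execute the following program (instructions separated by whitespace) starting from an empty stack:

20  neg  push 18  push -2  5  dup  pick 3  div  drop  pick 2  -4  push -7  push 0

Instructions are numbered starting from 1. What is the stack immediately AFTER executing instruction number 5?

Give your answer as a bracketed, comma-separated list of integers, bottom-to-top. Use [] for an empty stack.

Answer: [-20, 18, -2, 5]

Derivation:
Step 1 ('20'): [20]
Step 2 ('neg'): [-20]
Step 3 ('push 18'): [-20, 18]
Step 4 ('push -2'): [-20, 18, -2]
Step 5 ('5'): [-20, 18, -2, 5]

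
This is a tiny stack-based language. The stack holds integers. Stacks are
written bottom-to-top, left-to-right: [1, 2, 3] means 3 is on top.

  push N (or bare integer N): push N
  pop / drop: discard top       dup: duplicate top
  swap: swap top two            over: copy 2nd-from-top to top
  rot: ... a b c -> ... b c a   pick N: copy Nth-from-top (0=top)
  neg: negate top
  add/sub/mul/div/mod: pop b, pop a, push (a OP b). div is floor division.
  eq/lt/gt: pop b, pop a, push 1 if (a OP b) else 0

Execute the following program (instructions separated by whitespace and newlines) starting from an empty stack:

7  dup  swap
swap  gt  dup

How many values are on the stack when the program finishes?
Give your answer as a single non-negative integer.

After 'push 7': stack = [7] (depth 1)
After 'dup': stack = [7, 7] (depth 2)
After 'swap': stack = [7, 7] (depth 2)
After 'swap': stack = [7, 7] (depth 2)
After 'gt': stack = [0] (depth 1)
After 'dup': stack = [0, 0] (depth 2)

Answer: 2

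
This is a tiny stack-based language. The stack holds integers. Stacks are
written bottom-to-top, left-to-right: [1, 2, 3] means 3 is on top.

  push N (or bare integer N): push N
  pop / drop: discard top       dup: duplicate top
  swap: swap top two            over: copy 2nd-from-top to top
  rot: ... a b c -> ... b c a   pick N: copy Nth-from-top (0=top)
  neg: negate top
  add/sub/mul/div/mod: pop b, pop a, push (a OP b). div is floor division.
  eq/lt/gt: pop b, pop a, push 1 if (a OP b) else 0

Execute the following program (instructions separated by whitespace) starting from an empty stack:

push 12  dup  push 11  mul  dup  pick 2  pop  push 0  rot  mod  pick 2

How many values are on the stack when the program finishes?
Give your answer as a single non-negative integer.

Answer: 4

Derivation:
After 'push 12': stack = [12] (depth 1)
After 'dup': stack = [12, 12] (depth 2)
After 'push 11': stack = [12, 12, 11] (depth 3)
After 'mul': stack = [12, 132] (depth 2)
After 'dup': stack = [12, 132, 132] (depth 3)
After 'pick 2': stack = [12, 132, 132, 12] (depth 4)
After 'pop': stack = [12, 132, 132] (depth 3)
After 'push 0': stack = [12, 132, 132, 0] (depth 4)
After 'rot': stack = [12, 132, 0, 132] (depth 4)
After 'mod': stack = [12, 132, 0] (depth 3)
After 'pick 2': stack = [12, 132, 0, 12] (depth 4)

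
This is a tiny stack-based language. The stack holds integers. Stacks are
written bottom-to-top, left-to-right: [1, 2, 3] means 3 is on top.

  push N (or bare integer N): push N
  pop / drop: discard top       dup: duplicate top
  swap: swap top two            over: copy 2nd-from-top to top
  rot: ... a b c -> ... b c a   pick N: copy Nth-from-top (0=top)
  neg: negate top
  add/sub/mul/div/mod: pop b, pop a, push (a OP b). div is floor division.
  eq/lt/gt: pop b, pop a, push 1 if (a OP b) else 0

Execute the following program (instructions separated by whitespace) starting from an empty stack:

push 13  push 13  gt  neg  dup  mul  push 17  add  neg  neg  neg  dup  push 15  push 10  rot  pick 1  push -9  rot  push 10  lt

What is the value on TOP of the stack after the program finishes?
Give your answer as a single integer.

After 'push 13': [13]
After 'push 13': [13, 13]
After 'gt': [0]
After 'neg': [0]
After 'dup': [0, 0]
After 'mul': [0]
After 'push 17': [0, 17]
After 'add': [17]
After 'neg': [-17]
After 'neg': [17]
After 'neg': [-17]
After 'dup': [-17, -17]
After 'push 15': [-17, -17, 15]
After 'push 10': [-17, -17, 15, 10]
After 'rot': [-17, 15, 10, -17]
After 'pick 1': [-17, 15, 10, -17, 10]
After 'push -9': [-17, 15, 10, -17, 10, -9]
After 'rot': [-17, 15, 10, 10, -9, -17]
After 'push 10': [-17, 15, 10, 10, -9, -17, 10]
After 'lt': [-17, 15, 10, 10, -9, 1]

Answer: 1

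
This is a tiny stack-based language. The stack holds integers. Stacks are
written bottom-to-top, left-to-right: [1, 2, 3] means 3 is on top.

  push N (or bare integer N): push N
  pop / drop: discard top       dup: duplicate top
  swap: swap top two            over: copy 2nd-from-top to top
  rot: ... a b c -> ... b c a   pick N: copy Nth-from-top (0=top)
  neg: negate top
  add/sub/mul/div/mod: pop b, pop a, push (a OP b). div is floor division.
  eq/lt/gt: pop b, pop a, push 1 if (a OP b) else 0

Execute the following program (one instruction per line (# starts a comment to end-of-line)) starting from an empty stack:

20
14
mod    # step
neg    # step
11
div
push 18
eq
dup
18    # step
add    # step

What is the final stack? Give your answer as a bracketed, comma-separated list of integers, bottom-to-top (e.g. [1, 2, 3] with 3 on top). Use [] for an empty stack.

After 'push 20': [20]
After 'push 14': [20, 14]
After 'mod': [6]
After 'neg': [-6]
After 'push 11': [-6, 11]
After 'div': [-1]
After 'push 18': [-1, 18]
After 'eq': [0]
After 'dup': [0, 0]
After 'push 18': [0, 0, 18]
After 'add': [0, 18]

Answer: [0, 18]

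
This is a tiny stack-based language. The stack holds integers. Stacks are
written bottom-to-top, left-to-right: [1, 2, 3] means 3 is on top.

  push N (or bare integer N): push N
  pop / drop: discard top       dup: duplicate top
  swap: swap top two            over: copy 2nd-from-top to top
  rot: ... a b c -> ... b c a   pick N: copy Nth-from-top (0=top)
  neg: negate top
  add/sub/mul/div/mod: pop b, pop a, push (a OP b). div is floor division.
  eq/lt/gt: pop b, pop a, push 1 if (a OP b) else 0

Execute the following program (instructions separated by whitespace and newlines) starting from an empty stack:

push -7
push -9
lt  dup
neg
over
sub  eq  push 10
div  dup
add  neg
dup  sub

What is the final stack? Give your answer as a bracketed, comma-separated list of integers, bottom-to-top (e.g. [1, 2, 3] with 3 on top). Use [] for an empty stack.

Answer: [0]

Derivation:
After 'push -7': [-7]
After 'push -9': [-7, -9]
After 'lt': [0]
After 'dup': [0, 0]
After 'neg': [0, 0]
After 'over': [0, 0, 0]
After 'sub': [0, 0]
After 'eq': [1]
After 'push 10': [1, 10]
After 'div': [0]
After 'dup': [0, 0]
After 'add': [0]
After 'neg': [0]
After 'dup': [0, 0]
After 'sub': [0]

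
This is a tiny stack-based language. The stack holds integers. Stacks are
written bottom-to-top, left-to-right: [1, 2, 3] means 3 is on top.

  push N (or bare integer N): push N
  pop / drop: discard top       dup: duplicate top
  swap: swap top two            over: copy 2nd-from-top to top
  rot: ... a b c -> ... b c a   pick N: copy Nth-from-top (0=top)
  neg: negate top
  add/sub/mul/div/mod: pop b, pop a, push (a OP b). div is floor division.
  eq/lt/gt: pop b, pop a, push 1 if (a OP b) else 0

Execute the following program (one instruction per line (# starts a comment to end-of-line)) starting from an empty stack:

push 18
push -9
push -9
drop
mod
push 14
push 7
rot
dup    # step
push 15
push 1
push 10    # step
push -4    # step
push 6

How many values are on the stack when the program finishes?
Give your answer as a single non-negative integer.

After 'push 18': stack = [18] (depth 1)
After 'push -9': stack = [18, -9] (depth 2)
After 'push -9': stack = [18, -9, -9] (depth 3)
After 'drop': stack = [18, -9] (depth 2)
After 'mod': stack = [0] (depth 1)
After 'push 14': stack = [0, 14] (depth 2)
After 'push 7': stack = [0, 14, 7] (depth 3)
After 'rot': stack = [14, 7, 0] (depth 3)
After 'dup': stack = [14, 7, 0, 0] (depth 4)
After 'push 15': stack = [14, 7, 0, 0, 15] (depth 5)
After 'push 1': stack = [14, 7, 0, 0, 15, 1] (depth 6)
After 'push 10': stack = [14, 7, 0, 0, 15, 1, 10] (depth 7)
After 'push -4': stack = [14, 7, 0, 0, 15, 1, 10, -4] (depth 8)
After 'push 6': stack = [14, 7, 0, 0, 15, 1, 10, -4, 6] (depth 9)

Answer: 9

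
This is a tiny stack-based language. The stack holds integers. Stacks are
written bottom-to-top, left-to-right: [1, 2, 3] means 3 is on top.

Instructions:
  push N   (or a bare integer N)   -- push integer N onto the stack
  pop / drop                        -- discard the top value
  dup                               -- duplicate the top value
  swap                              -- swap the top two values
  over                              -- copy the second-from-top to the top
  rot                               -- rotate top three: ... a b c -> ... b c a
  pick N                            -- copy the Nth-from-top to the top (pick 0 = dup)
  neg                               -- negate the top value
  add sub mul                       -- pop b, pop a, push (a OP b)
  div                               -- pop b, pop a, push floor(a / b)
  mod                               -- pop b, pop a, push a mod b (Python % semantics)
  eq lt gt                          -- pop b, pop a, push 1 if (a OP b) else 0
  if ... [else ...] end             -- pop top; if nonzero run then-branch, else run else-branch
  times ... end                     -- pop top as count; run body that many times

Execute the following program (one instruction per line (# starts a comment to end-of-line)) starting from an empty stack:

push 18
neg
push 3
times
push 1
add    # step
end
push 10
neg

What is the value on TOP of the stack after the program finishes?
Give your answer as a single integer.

Answer: -10

Derivation:
After 'push 18': [18]
After 'neg': [-18]
After 'push 3': [-18, 3]
After 'times': [-18]
After 'push 1': [-18, 1]
After 'add': [-17]
After 'push 1': [-17, 1]
After 'add': [-16]
After 'push 1': [-16, 1]
After 'add': [-15]
After 'push 10': [-15, 10]
After 'neg': [-15, -10]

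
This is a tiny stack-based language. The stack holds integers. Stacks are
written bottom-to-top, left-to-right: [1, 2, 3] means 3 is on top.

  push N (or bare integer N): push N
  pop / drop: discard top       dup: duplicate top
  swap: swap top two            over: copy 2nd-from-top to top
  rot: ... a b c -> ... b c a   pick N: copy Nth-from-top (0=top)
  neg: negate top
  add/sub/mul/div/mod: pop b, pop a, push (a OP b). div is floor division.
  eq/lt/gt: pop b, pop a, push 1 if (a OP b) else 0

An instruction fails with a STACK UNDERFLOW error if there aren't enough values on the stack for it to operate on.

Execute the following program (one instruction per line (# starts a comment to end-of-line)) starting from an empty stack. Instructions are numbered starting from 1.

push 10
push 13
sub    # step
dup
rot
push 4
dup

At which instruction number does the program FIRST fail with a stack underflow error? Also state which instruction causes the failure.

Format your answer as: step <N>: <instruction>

Answer: step 5: rot

Derivation:
Step 1 ('push 10'): stack = [10], depth = 1
Step 2 ('push 13'): stack = [10, 13], depth = 2
Step 3 ('sub'): stack = [-3], depth = 1
Step 4 ('dup'): stack = [-3, -3], depth = 2
Step 5 ('rot'): needs 3 value(s) but depth is 2 — STACK UNDERFLOW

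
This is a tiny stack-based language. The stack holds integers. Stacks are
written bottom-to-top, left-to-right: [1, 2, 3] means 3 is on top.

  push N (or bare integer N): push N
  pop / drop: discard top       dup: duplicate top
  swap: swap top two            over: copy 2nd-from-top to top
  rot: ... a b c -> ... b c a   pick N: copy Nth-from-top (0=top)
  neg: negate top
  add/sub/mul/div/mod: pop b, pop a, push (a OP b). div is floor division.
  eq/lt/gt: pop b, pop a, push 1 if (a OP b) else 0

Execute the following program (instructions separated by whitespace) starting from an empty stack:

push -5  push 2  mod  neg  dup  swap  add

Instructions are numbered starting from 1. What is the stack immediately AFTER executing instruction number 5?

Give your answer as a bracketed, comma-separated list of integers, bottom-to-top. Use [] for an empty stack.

Step 1 ('push -5'): [-5]
Step 2 ('push 2'): [-5, 2]
Step 3 ('mod'): [1]
Step 4 ('neg'): [-1]
Step 5 ('dup'): [-1, -1]

Answer: [-1, -1]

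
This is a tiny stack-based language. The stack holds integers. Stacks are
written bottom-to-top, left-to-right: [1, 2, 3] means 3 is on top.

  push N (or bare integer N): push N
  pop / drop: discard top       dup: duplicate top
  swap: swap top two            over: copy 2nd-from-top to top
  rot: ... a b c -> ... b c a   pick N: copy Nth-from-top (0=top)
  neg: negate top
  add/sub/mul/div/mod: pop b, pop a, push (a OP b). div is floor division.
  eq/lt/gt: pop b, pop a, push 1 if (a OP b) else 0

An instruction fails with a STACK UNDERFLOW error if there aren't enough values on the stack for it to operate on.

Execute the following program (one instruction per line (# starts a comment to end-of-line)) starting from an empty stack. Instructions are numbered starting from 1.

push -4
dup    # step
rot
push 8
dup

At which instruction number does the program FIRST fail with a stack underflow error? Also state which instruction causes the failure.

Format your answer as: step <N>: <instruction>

Answer: step 3: rot

Derivation:
Step 1 ('push -4'): stack = [-4], depth = 1
Step 2 ('dup'): stack = [-4, -4], depth = 2
Step 3 ('rot'): needs 3 value(s) but depth is 2 — STACK UNDERFLOW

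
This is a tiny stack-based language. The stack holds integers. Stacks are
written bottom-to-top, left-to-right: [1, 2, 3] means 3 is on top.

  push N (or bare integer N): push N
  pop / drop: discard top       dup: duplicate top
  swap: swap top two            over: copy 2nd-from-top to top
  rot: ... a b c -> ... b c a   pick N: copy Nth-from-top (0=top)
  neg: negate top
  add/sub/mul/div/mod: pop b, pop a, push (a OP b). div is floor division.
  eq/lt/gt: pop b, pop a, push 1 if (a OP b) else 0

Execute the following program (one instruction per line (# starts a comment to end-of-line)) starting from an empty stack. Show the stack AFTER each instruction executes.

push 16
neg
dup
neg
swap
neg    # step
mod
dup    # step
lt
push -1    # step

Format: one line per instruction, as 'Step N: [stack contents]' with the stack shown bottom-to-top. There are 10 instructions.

Step 1: [16]
Step 2: [-16]
Step 3: [-16, -16]
Step 4: [-16, 16]
Step 5: [16, -16]
Step 6: [16, 16]
Step 7: [0]
Step 8: [0, 0]
Step 9: [0]
Step 10: [0, -1]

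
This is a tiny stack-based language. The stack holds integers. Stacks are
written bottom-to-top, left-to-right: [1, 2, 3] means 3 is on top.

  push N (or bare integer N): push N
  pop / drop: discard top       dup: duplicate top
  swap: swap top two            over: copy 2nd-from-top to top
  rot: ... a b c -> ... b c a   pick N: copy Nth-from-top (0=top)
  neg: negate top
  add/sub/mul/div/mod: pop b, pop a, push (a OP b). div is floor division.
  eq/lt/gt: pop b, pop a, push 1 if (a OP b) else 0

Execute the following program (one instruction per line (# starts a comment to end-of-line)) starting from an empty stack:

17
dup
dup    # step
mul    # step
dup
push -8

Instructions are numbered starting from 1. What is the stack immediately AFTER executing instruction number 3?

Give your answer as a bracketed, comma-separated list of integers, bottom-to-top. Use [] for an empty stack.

Answer: [17, 17, 17]

Derivation:
Step 1 ('17'): [17]
Step 2 ('dup'): [17, 17]
Step 3 ('dup'): [17, 17, 17]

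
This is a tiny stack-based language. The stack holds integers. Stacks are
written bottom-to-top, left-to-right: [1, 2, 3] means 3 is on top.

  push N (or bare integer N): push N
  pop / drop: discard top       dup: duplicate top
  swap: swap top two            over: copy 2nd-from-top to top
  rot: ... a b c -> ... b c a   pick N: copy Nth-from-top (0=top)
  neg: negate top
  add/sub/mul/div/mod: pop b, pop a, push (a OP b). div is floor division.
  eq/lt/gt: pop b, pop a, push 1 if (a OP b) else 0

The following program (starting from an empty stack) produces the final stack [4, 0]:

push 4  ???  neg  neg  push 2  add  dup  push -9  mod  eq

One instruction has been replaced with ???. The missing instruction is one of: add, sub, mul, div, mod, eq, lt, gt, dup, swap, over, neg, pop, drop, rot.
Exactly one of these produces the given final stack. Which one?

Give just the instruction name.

Stack before ???: [4]
Stack after ???:  [4, 4]
The instruction that transforms [4] -> [4, 4] is: dup

Answer: dup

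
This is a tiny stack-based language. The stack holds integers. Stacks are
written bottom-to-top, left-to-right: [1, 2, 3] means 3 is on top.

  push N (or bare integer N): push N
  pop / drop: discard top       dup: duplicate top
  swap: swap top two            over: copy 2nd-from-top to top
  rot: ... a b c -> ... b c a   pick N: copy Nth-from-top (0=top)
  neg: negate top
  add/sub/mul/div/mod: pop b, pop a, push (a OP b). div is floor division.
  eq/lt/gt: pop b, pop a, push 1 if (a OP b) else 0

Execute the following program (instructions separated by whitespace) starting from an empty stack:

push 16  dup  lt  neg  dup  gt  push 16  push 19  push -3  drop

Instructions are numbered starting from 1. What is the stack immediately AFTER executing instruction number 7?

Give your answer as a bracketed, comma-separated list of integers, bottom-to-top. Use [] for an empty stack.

Answer: [0, 16]

Derivation:
Step 1 ('push 16'): [16]
Step 2 ('dup'): [16, 16]
Step 3 ('lt'): [0]
Step 4 ('neg'): [0]
Step 5 ('dup'): [0, 0]
Step 6 ('gt'): [0]
Step 7 ('push 16'): [0, 16]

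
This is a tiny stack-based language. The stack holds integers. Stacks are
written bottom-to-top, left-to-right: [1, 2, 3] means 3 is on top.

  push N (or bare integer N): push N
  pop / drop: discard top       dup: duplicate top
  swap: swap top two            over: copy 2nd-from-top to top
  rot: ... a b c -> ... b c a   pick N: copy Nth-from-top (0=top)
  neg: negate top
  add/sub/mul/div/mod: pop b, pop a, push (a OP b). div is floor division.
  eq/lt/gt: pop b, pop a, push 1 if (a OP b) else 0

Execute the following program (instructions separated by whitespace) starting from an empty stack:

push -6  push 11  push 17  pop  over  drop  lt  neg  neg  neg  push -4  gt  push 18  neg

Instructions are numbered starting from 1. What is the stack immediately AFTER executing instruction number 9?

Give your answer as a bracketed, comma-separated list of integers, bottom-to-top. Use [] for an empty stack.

Step 1 ('push -6'): [-6]
Step 2 ('push 11'): [-6, 11]
Step 3 ('push 17'): [-6, 11, 17]
Step 4 ('pop'): [-6, 11]
Step 5 ('over'): [-6, 11, -6]
Step 6 ('drop'): [-6, 11]
Step 7 ('lt'): [1]
Step 8 ('neg'): [-1]
Step 9 ('neg'): [1]

Answer: [1]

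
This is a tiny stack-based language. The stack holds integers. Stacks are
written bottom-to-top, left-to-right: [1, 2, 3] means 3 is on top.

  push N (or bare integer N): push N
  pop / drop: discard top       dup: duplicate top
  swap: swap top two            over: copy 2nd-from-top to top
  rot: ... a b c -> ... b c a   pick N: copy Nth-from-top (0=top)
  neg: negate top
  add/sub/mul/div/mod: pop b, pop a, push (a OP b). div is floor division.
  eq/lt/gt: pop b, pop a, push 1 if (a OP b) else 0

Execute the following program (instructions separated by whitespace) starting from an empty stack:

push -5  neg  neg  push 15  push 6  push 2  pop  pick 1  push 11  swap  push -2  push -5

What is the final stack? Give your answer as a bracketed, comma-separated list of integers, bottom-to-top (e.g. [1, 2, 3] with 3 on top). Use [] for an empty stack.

After 'push -5': [-5]
After 'neg': [5]
After 'neg': [-5]
After 'push 15': [-5, 15]
After 'push 6': [-5, 15, 6]
After 'push 2': [-5, 15, 6, 2]
After 'pop': [-5, 15, 6]
After 'pick 1': [-5, 15, 6, 15]
After 'push 11': [-5, 15, 6, 15, 11]
After 'swap': [-5, 15, 6, 11, 15]
After 'push -2': [-5, 15, 6, 11, 15, -2]
After 'push -5': [-5, 15, 6, 11, 15, -2, -5]

Answer: [-5, 15, 6, 11, 15, -2, -5]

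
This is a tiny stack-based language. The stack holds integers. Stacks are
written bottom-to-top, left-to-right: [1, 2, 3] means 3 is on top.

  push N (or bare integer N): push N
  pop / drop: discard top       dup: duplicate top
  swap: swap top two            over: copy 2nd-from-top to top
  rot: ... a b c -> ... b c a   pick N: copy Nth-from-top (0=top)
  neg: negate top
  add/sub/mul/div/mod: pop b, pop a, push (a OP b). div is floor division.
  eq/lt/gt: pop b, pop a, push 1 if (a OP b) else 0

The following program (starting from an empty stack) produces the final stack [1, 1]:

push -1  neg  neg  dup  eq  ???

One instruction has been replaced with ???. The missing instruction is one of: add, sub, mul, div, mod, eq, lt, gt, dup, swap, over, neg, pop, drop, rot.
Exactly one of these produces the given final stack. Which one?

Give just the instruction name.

Answer: dup

Derivation:
Stack before ???: [1]
Stack after ???:  [1, 1]
The instruction that transforms [1] -> [1, 1] is: dup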